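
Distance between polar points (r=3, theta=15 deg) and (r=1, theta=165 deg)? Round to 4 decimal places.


d = sqrt(r1^2 + r2^2 - 2*r1*r2*cos(t2-t1))
d = sqrt(3^2 + 1^2 - 2*3*1*cos(165-15)) = 3.8982

3.8982


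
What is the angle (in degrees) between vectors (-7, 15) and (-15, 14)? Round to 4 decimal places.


dot = -7*-15 + 15*14 = 315
|u| = 16.5529, |v| = 20.5183
cos(angle) = 0.9275
angle = 21.958 degrees

21.958 degrees


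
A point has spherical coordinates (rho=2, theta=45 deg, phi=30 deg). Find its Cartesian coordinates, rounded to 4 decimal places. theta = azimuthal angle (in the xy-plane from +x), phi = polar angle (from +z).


x = 2 * sin(30) * cos(45) = 0.7071
y = 2 * sin(30) * sin(45) = 0.7071
z = 2 * cos(30) = 1.7321

(0.7071, 0.7071, 1.7321)


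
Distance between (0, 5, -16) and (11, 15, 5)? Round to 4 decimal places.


d = sqrt((11-0)^2 + (15-5)^2 + (5--16)^2) = 25.7294

25.7294


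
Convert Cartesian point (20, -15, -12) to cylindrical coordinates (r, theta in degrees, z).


r = sqrt(20^2 + (-15)^2) = 25
theta = atan2(-15, 20) = 323.1301 deg
z = -12

r = 25, theta = 323.1301 deg, z = -12


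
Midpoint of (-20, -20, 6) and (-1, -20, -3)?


Midpoint = ((-20+-1)/2, (-20+-20)/2, (6+-3)/2) = (-10.5, -20, 1.5)

(-10.5, -20, 1.5)


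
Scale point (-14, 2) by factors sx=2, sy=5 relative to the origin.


Scaling: (x*sx, y*sy) = (-14*2, 2*5) = (-28, 10)

(-28, 10)


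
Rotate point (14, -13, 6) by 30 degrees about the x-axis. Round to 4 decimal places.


x' = 14
y' = -13*cos(30) - 6*sin(30) = -14.2583
z' = -13*sin(30) + 6*cos(30) = -1.3038

(14, -14.2583, -1.3038)


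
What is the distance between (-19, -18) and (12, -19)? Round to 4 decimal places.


d = sqrt((12--19)^2 + (-19--18)^2) = 31.0161

31.0161


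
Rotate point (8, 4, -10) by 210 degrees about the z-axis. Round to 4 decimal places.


x' = 8*cos(210) - 4*sin(210) = -4.9282
y' = 8*sin(210) + 4*cos(210) = -7.4641
z' = -10

(-4.9282, -7.4641, -10)


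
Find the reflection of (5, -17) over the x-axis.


Reflection across x-axis: (x, y) -> (x, -y)
(5, -17) -> (5, 17)

(5, 17)


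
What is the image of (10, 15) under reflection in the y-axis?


Reflection across y-axis: (x, y) -> (-x, y)
(10, 15) -> (-10, 15)

(-10, 15)


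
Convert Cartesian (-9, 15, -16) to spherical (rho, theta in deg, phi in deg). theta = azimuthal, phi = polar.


rho = sqrt((-9)^2 + 15^2 + (-16)^2) = 23.7065
theta = atan2(15, -9) = 120.9638 deg
phi = acos(-16/23.7065) = 132.4479 deg

rho = 23.7065, theta = 120.9638 deg, phi = 132.4479 deg


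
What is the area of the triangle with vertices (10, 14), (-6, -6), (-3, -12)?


Area = |x1(y2-y3) + x2(y3-y1) + x3(y1-y2)| / 2
= |10*(-6--12) + -6*(-12-14) + -3*(14--6)| / 2
= 78

78


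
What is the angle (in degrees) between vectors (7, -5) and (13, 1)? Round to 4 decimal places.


dot = 7*13 + -5*1 = 86
|u| = 8.6023, |v| = 13.0384
cos(angle) = 0.7668
angle = 39.9364 degrees

39.9364 degrees


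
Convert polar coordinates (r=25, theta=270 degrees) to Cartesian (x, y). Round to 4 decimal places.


x = 25 * cos(270) = 0
y = 25 * sin(270) = -25

(0, -25)


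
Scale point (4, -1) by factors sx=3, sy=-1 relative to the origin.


Scaling: (x*sx, y*sy) = (4*3, -1*-1) = (12, 1)

(12, 1)


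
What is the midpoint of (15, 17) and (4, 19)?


Midpoint = ((15+4)/2, (17+19)/2) = (9.5, 18)

(9.5, 18)


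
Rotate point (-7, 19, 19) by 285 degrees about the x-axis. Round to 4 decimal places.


x' = -7
y' = 19*cos(285) - 19*sin(285) = 23.2702
z' = 19*sin(285) + 19*cos(285) = -13.435

(-7, 23.2702, -13.435)


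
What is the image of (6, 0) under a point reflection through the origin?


Reflection through origin: (x, y) -> (-x, -y)
(6, 0) -> (-6, 0)

(-6, 0)


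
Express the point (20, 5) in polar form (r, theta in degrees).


r = sqrt(20^2 + 5^2) = 20.6155
theta = atan2(5, 20) = 14.0362 degrees

r = 20.6155, theta = 14.0362 degrees


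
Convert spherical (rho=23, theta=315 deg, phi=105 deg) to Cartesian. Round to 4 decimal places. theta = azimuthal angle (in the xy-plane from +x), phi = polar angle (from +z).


x = 23 * sin(105) * cos(315) = 15.7093
y = 23 * sin(105) * sin(315) = -15.7093
z = 23 * cos(105) = -5.9528

(15.7093, -15.7093, -5.9528)


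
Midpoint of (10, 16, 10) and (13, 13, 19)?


Midpoint = ((10+13)/2, (16+13)/2, (10+19)/2) = (11.5, 14.5, 14.5)

(11.5, 14.5, 14.5)


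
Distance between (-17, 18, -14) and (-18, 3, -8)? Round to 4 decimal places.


d = sqrt((-18--17)^2 + (3-18)^2 + (-8--14)^2) = 16.1864

16.1864


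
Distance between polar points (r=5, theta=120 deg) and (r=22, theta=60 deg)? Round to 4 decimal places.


d = sqrt(r1^2 + r2^2 - 2*r1*r2*cos(t2-t1))
d = sqrt(5^2 + 22^2 - 2*5*22*cos(60-120)) = 19.975

19.975


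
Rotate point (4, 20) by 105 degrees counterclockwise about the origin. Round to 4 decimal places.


x' = 4*cos(105) - 20*sin(105) = -20.3538
y' = 4*sin(105) + 20*cos(105) = -1.3127

(-20.3538, -1.3127)


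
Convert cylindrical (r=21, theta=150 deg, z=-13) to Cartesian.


x = 21 * cos(150) = -18.1865
y = 21 * sin(150) = 10.5
z = -13

(-18.1865, 10.5, -13)


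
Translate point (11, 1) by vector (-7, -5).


Translation: (x+dx, y+dy) = (11+-7, 1+-5) = (4, -4)

(4, -4)


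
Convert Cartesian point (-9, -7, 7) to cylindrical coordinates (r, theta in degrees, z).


r = sqrt((-9)^2 + (-7)^2) = 11.4018
theta = atan2(-7, -9) = 217.875 deg
z = 7

r = 11.4018, theta = 217.875 deg, z = 7


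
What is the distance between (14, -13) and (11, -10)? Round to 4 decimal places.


d = sqrt((11-14)^2 + (-10--13)^2) = 4.2426

4.2426


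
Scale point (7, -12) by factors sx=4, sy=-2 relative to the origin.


Scaling: (x*sx, y*sy) = (7*4, -12*-2) = (28, 24)

(28, 24)


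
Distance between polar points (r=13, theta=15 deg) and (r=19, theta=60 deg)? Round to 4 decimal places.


d = sqrt(r1^2 + r2^2 - 2*r1*r2*cos(t2-t1))
d = sqrt(13^2 + 19^2 - 2*13*19*cos(60-15)) = 13.4421

13.4421


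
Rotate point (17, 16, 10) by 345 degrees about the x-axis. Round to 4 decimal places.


x' = 17
y' = 16*cos(345) - 10*sin(345) = 18.043
z' = 16*sin(345) + 10*cos(345) = 5.5182

(17, 18.043, 5.5182)


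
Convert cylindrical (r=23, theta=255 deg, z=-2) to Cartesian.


x = 23 * cos(255) = -5.9528
y = 23 * sin(255) = -22.2163
z = -2

(-5.9528, -22.2163, -2)


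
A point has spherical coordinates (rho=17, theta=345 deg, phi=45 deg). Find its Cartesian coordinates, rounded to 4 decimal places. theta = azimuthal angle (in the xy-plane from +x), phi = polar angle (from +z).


x = 17 * sin(45) * cos(345) = 11.6112
y = 17 * sin(45) * sin(345) = -3.1112
z = 17 * cos(45) = 12.0208

(11.6112, -3.1112, 12.0208)


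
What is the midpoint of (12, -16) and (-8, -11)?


Midpoint = ((12+-8)/2, (-16+-11)/2) = (2, -13.5)

(2, -13.5)


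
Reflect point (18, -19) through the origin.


Reflection through origin: (x, y) -> (-x, -y)
(18, -19) -> (-18, 19)

(-18, 19)


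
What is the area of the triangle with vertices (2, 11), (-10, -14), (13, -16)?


Area = |x1(y2-y3) + x2(y3-y1) + x3(y1-y2)| / 2
= |2*(-14--16) + -10*(-16-11) + 13*(11--14)| / 2
= 299.5

299.5


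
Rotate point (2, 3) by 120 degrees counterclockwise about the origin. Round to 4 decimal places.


x' = 2*cos(120) - 3*sin(120) = -3.5981
y' = 2*sin(120) + 3*cos(120) = 0.2321

(-3.5981, 0.2321)


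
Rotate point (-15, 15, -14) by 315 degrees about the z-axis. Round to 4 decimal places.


x' = -15*cos(315) - 15*sin(315) = 0
y' = -15*sin(315) + 15*cos(315) = 21.2132
z' = -14

(0, 21.2132, -14)


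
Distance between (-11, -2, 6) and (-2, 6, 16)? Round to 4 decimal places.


d = sqrt((-2--11)^2 + (6--2)^2 + (16-6)^2) = 15.6525

15.6525


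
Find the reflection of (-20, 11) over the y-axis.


Reflection across y-axis: (x, y) -> (-x, y)
(-20, 11) -> (20, 11)

(20, 11)


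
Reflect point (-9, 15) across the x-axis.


Reflection across x-axis: (x, y) -> (x, -y)
(-9, 15) -> (-9, -15)

(-9, -15)


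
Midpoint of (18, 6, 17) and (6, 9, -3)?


Midpoint = ((18+6)/2, (6+9)/2, (17+-3)/2) = (12, 7.5, 7)

(12, 7.5, 7)


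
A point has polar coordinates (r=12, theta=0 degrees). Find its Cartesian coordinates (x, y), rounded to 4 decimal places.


x = 12 * cos(0) = 12
y = 12 * sin(0) = 0

(12, 0)


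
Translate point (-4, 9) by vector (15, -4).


Translation: (x+dx, y+dy) = (-4+15, 9+-4) = (11, 5)

(11, 5)


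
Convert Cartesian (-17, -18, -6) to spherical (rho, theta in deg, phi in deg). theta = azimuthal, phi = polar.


rho = sqrt((-17)^2 + (-18)^2 + (-6)^2) = 25.4755
theta = atan2(-18, -17) = 226.6366 deg
phi = acos(-6/25.4755) = 103.6223 deg

rho = 25.4755, theta = 226.6366 deg, phi = 103.6223 deg


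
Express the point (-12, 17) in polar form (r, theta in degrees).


r = sqrt((-12)^2 + 17^2) = 20.8087
theta = atan2(17, -12) = 125.2176 degrees

r = 20.8087, theta = 125.2176 degrees


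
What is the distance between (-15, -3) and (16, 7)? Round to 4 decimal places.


d = sqrt((16--15)^2 + (7--3)^2) = 32.573

32.573


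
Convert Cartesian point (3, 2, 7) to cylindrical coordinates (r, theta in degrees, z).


r = sqrt(3^2 + 2^2) = 3.6056
theta = atan2(2, 3) = 33.6901 deg
z = 7

r = 3.6056, theta = 33.6901 deg, z = 7


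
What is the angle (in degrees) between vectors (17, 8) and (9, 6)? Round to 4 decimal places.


dot = 17*9 + 8*6 = 201
|u| = 18.7883, |v| = 10.8167
cos(angle) = 0.989
angle = 8.4889 degrees

8.4889 degrees


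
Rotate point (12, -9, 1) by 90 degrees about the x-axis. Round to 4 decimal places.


x' = 12
y' = -9*cos(90) - 1*sin(90) = -1
z' = -9*sin(90) + 1*cos(90) = -9

(12, -1, -9)


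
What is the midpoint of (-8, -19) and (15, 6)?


Midpoint = ((-8+15)/2, (-19+6)/2) = (3.5, -6.5)

(3.5, -6.5)


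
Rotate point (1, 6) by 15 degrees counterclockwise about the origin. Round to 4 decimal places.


x' = 1*cos(15) - 6*sin(15) = -0.587
y' = 1*sin(15) + 6*cos(15) = 6.0544

(-0.587, 6.0544)


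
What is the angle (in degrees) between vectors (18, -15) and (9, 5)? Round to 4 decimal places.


dot = 18*9 + -15*5 = 87
|u| = 23.4307, |v| = 10.2956
cos(angle) = 0.3606
angle = 68.8602 degrees

68.8602 degrees


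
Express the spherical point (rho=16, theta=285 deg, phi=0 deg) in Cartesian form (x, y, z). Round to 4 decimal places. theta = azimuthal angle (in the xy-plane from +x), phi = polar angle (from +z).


x = 16 * sin(0) * cos(285) = 0
y = 16 * sin(0) * sin(285) = 0
z = 16 * cos(0) = 16

(0, 0, 16)


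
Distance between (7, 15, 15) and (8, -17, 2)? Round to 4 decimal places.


d = sqrt((8-7)^2 + (-17-15)^2 + (2-15)^2) = 34.5543

34.5543


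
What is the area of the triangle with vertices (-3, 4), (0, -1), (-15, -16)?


Area = |x1(y2-y3) + x2(y3-y1) + x3(y1-y2)| / 2
= |-3*(-1--16) + 0*(-16-4) + -15*(4--1)| / 2
= 60

60


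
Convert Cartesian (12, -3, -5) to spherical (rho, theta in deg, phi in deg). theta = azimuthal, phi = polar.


rho = sqrt(12^2 + (-3)^2 + (-5)^2) = 13.3417
theta = atan2(-3, 12) = 345.9638 deg
phi = acos(-5/13.3417) = 112.0098 deg

rho = 13.3417, theta = 345.9638 deg, phi = 112.0098 deg


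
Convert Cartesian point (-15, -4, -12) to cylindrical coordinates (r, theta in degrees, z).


r = sqrt((-15)^2 + (-4)^2) = 15.5242
theta = atan2(-4, -15) = 194.9314 deg
z = -12

r = 15.5242, theta = 194.9314 deg, z = -12


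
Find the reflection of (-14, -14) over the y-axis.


Reflection across y-axis: (x, y) -> (-x, y)
(-14, -14) -> (14, -14)

(14, -14)


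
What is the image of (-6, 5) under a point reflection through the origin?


Reflection through origin: (x, y) -> (-x, -y)
(-6, 5) -> (6, -5)

(6, -5)


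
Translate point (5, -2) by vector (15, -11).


Translation: (x+dx, y+dy) = (5+15, -2+-11) = (20, -13)

(20, -13)


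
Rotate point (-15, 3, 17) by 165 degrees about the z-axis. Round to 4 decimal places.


x' = -15*cos(165) - 3*sin(165) = 13.7124
y' = -15*sin(165) + 3*cos(165) = -6.7801
z' = 17

(13.7124, -6.7801, 17)


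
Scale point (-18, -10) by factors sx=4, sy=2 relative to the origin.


Scaling: (x*sx, y*sy) = (-18*4, -10*2) = (-72, -20)

(-72, -20)


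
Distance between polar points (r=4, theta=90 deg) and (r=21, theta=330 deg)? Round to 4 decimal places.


d = sqrt(r1^2 + r2^2 - 2*r1*r2*cos(t2-t1))
d = sqrt(4^2 + 21^2 - 2*4*21*cos(330-90)) = 23.2594

23.2594


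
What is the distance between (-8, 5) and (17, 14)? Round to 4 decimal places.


d = sqrt((17--8)^2 + (14-5)^2) = 26.5707

26.5707


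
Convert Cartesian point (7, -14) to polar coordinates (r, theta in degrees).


r = sqrt(7^2 + (-14)^2) = 15.6525
theta = atan2(-14, 7) = 296.5651 degrees

r = 15.6525, theta = 296.5651 degrees


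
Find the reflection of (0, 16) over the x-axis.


Reflection across x-axis: (x, y) -> (x, -y)
(0, 16) -> (0, -16)

(0, -16)


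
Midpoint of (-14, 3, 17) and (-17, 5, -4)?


Midpoint = ((-14+-17)/2, (3+5)/2, (17+-4)/2) = (-15.5, 4, 6.5)

(-15.5, 4, 6.5)


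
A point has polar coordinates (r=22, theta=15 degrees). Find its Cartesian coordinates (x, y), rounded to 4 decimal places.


x = 22 * cos(15) = 21.2504
y = 22 * sin(15) = 5.694

(21.2504, 5.694)


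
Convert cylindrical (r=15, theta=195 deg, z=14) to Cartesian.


x = 15 * cos(195) = -14.4889
y = 15 * sin(195) = -3.8823
z = 14

(-14.4889, -3.8823, 14)


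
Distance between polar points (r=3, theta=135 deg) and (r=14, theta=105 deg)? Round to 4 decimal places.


d = sqrt(r1^2 + r2^2 - 2*r1*r2*cos(t2-t1))
d = sqrt(3^2 + 14^2 - 2*3*14*cos(105-135)) = 11.5002

11.5002


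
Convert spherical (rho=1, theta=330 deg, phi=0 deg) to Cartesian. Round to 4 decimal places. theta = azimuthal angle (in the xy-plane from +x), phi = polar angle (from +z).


x = 1 * sin(0) * cos(330) = 0
y = 1 * sin(0) * sin(330) = 0
z = 1 * cos(0) = 1

(0, 0, 1)


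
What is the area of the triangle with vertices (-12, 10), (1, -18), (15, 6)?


Area = |x1(y2-y3) + x2(y3-y1) + x3(y1-y2)| / 2
= |-12*(-18-6) + 1*(6-10) + 15*(10--18)| / 2
= 352

352


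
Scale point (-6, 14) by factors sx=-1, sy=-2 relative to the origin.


Scaling: (x*sx, y*sy) = (-6*-1, 14*-2) = (6, -28)

(6, -28)


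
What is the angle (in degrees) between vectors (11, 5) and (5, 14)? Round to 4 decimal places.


dot = 11*5 + 5*14 = 125
|u| = 12.083, |v| = 14.8661
cos(angle) = 0.6959
angle = 45.9022 degrees

45.9022 degrees


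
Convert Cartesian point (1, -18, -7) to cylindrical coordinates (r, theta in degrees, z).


r = sqrt(1^2 + (-18)^2) = 18.0278
theta = atan2(-18, 1) = 273.1798 deg
z = -7

r = 18.0278, theta = 273.1798 deg, z = -7


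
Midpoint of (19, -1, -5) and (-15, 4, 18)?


Midpoint = ((19+-15)/2, (-1+4)/2, (-5+18)/2) = (2, 1.5, 6.5)

(2, 1.5, 6.5)


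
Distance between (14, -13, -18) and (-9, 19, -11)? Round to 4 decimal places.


d = sqrt((-9-14)^2 + (19--13)^2 + (-11--18)^2) = 40.025

40.025


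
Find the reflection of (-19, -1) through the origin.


Reflection through origin: (x, y) -> (-x, -y)
(-19, -1) -> (19, 1)

(19, 1)


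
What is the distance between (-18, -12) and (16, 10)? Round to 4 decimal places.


d = sqrt((16--18)^2 + (10--12)^2) = 40.4969

40.4969


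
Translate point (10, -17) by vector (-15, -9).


Translation: (x+dx, y+dy) = (10+-15, -17+-9) = (-5, -26)

(-5, -26)


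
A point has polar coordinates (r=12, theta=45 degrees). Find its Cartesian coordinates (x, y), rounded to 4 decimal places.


x = 12 * cos(45) = 8.4853
y = 12 * sin(45) = 8.4853

(8.4853, 8.4853)


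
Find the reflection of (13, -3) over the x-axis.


Reflection across x-axis: (x, y) -> (x, -y)
(13, -3) -> (13, 3)

(13, 3)


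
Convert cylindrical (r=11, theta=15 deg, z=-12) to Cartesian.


x = 11 * cos(15) = 10.6252
y = 11 * sin(15) = 2.847
z = -12

(10.6252, 2.847, -12)


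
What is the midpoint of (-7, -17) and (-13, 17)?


Midpoint = ((-7+-13)/2, (-17+17)/2) = (-10, 0)

(-10, 0)


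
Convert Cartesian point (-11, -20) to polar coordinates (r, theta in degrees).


r = sqrt((-11)^2 + (-20)^2) = 22.8254
theta = atan2(-20, -11) = 241.1892 degrees

r = 22.8254, theta = 241.1892 degrees


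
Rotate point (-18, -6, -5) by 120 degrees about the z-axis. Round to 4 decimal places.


x' = -18*cos(120) - -6*sin(120) = 14.1962
y' = -18*sin(120) + -6*cos(120) = -12.5885
z' = -5

(14.1962, -12.5885, -5)


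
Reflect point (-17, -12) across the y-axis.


Reflection across y-axis: (x, y) -> (-x, y)
(-17, -12) -> (17, -12)

(17, -12)


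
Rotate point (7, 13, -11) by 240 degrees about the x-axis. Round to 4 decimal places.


x' = 7
y' = 13*cos(240) - -11*sin(240) = -16.0263
z' = 13*sin(240) + -11*cos(240) = -5.7583

(7, -16.0263, -5.7583)


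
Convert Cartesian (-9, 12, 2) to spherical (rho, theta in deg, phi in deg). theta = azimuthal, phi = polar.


rho = sqrt((-9)^2 + 12^2 + 2^2) = 15.1327
theta = atan2(12, -9) = 126.8699 deg
phi = acos(2/15.1327) = 82.4054 deg

rho = 15.1327, theta = 126.8699 deg, phi = 82.4054 deg


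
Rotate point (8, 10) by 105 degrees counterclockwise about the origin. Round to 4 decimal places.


x' = 8*cos(105) - 10*sin(105) = -11.7298
y' = 8*sin(105) + 10*cos(105) = 5.1392

(-11.7298, 5.1392)


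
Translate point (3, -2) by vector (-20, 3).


Translation: (x+dx, y+dy) = (3+-20, -2+3) = (-17, 1)

(-17, 1)


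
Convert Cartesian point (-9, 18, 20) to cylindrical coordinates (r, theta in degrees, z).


r = sqrt((-9)^2 + 18^2) = 20.1246
theta = atan2(18, -9) = 116.5651 deg
z = 20

r = 20.1246, theta = 116.5651 deg, z = 20


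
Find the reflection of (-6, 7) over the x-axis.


Reflection across x-axis: (x, y) -> (x, -y)
(-6, 7) -> (-6, -7)

(-6, -7)


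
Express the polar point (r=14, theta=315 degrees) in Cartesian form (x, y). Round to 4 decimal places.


x = 14 * cos(315) = 9.8995
y = 14 * sin(315) = -9.8995

(9.8995, -9.8995)


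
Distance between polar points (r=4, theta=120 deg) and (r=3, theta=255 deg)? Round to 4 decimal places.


d = sqrt(r1^2 + r2^2 - 2*r1*r2*cos(t2-t1))
d = sqrt(4^2 + 3^2 - 2*4*3*cos(255-120)) = 6.4785

6.4785


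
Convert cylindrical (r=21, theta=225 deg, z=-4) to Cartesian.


x = 21 * cos(225) = -14.8492
y = 21 * sin(225) = -14.8492
z = -4

(-14.8492, -14.8492, -4)


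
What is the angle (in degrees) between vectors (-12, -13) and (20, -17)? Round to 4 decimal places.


dot = -12*20 + -13*-17 = -19
|u| = 17.6918, |v| = 26.2488
cos(angle) = -0.0409
angle = 92.3449 degrees

92.3449 degrees


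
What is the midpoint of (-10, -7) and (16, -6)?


Midpoint = ((-10+16)/2, (-7+-6)/2) = (3, -6.5)

(3, -6.5)


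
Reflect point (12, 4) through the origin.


Reflection through origin: (x, y) -> (-x, -y)
(12, 4) -> (-12, -4)

(-12, -4)


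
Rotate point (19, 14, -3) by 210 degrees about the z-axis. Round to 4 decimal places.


x' = 19*cos(210) - 14*sin(210) = -9.4545
y' = 19*sin(210) + 14*cos(210) = -21.6244
z' = -3

(-9.4545, -21.6244, -3)


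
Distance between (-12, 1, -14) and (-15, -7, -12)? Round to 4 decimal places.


d = sqrt((-15--12)^2 + (-7-1)^2 + (-12--14)^2) = 8.775

8.775


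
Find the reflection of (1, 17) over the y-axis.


Reflection across y-axis: (x, y) -> (-x, y)
(1, 17) -> (-1, 17)

(-1, 17)


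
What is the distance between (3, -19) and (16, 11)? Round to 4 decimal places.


d = sqrt((16-3)^2 + (11--19)^2) = 32.6956

32.6956


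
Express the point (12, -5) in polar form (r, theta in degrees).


r = sqrt(12^2 + (-5)^2) = 13
theta = atan2(-5, 12) = 337.3801 degrees

r = 13, theta = 337.3801 degrees


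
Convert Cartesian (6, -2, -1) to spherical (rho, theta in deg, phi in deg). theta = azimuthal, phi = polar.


rho = sqrt(6^2 + (-2)^2 + (-1)^2) = 6.4031
theta = atan2(-2, 6) = 341.5651 deg
phi = acos(-1/6.4031) = 98.9849 deg

rho = 6.4031, theta = 341.5651 deg, phi = 98.9849 deg


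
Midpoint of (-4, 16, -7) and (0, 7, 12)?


Midpoint = ((-4+0)/2, (16+7)/2, (-7+12)/2) = (-2, 11.5, 2.5)

(-2, 11.5, 2.5)


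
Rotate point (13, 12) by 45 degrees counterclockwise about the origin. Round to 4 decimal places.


x' = 13*cos(45) - 12*sin(45) = 0.7071
y' = 13*sin(45) + 12*cos(45) = 17.6777

(0.7071, 17.6777)


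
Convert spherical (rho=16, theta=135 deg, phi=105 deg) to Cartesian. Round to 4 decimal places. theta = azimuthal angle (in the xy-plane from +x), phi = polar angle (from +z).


x = 16 * sin(105) * cos(135) = -10.9282
y = 16 * sin(105) * sin(135) = 10.9282
z = 16 * cos(105) = -4.1411

(-10.9282, 10.9282, -4.1411)


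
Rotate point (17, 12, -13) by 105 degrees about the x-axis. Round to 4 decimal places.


x' = 17
y' = 12*cos(105) - -13*sin(105) = 9.4512
z' = 12*sin(105) + -13*cos(105) = 14.9558

(17, 9.4512, 14.9558)


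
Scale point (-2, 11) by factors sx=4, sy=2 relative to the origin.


Scaling: (x*sx, y*sy) = (-2*4, 11*2) = (-8, 22)

(-8, 22)


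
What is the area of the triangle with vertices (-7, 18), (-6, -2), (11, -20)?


Area = |x1(y2-y3) + x2(y3-y1) + x3(y1-y2)| / 2
= |-7*(-2--20) + -6*(-20-18) + 11*(18--2)| / 2
= 161

161


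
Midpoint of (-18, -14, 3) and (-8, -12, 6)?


Midpoint = ((-18+-8)/2, (-14+-12)/2, (3+6)/2) = (-13, -13, 4.5)

(-13, -13, 4.5)


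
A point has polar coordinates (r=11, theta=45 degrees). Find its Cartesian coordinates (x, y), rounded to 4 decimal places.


x = 11 * cos(45) = 7.7782
y = 11 * sin(45) = 7.7782

(7.7782, 7.7782)


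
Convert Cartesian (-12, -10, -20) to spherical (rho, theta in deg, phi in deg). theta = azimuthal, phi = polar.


rho = sqrt((-12)^2 + (-10)^2 + (-20)^2) = 25.3772
theta = atan2(-10, -12) = 219.8056 deg
phi = acos(-20/25.3772) = 142.0093 deg

rho = 25.3772, theta = 219.8056 deg, phi = 142.0093 deg


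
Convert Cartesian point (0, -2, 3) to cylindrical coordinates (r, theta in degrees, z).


r = sqrt(0^2 + (-2)^2) = 2
theta = atan2(-2, 0) = 270 deg
z = 3

r = 2, theta = 270 deg, z = 3


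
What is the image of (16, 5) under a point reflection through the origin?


Reflection through origin: (x, y) -> (-x, -y)
(16, 5) -> (-16, -5)

(-16, -5)


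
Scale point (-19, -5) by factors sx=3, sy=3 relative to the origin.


Scaling: (x*sx, y*sy) = (-19*3, -5*3) = (-57, -15)

(-57, -15)


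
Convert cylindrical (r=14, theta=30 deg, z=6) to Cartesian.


x = 14 * cos(30) = 12.1244
y = 14 * sin(30) = 7
z = 6

(12.1244, 7, 6)


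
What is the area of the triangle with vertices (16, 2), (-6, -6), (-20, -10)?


Area = |x1(y2-y3) + x2(y3-y1) + x3(y1-y2)| / 2
= |16*(-6--10) + -6*(-10-2) + -20*(2--6)| / 2
= 12

12


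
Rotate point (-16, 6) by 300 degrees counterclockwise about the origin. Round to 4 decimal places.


x' = -16*cos(300) - 6*sin(300) = -2.8038
y' = -16*sin(300) + 6*cos(300) = 16.8564

(-2.8038, 16.8564)


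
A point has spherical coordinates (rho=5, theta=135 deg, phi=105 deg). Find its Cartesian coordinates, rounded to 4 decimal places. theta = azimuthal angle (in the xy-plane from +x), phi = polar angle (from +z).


x = 5 * sin(105) * cos(135) = -3.4151
y = 5 * sin(105) * sin(135) = 3.4151
z = 5 * cos(105) = -1.2941

(-3.4151, 3.4151, -1.2941)


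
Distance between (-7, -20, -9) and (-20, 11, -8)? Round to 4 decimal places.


d = sqrt((-20--7)^2 + (11--20)^2 + (-8--9)^2) = 33.6303

33.6303


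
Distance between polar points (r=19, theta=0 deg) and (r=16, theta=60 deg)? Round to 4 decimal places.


d = sqrt(r1^2 + r2^2 - 2*r1*r2*cos(t2-t1))
d = sqrt(19^2 + 16^2 - 2*19*16*cos(60-0)) = 17.6918

17.6918


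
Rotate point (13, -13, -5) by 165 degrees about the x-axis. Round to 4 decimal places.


x' = 13
y' = -13*cos(165) - -5*sin(165) = 13.8511
z' = -13*sin(165) + -5*cos(165) = 1.465

(13, 13.8511, 1.465)


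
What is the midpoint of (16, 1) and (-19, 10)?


Midpoint = ((16+-19)/2, (1+10)/2) = (-1.5, 5.5)

(-1.5, 5.5)


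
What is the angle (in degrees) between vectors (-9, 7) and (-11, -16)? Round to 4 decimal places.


dot = -9*-11 + 7*-16 = -13
|u| = 11.4018, |v| = 19.4165
cos(angle) = -0.0587
angle = 93.3665 degrees

93.3665 degrees


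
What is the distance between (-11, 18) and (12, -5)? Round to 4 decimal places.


d = sqrt((12--11)^2 + (-5-18)^2) = 32.5269

32.5269


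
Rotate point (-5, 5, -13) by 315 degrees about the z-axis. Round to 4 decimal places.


x' = -5*cos(315) - 5*sin(315) = 0
y' = -5*sin(315) + 5*cos(315) = 7.0711
z' = -13

(0, 7.0711, -13)


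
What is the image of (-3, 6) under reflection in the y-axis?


Reflection across y-axis: (x, y) -> (-x, y)
(-3, 6) -> (3, 6)

(3, 6)


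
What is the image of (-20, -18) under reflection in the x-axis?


Reflection across x-axis: (x, y) -> (x, -y)
(-20, -18) -> (-20, 18)

(-20, 18)


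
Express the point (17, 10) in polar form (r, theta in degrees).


r = sqrt(17^2 + 10^2) = 19.7231
theta = atan2(10, 17) = 30.4655 degrees

r = 19.7231, theta = 30.4655 degrees


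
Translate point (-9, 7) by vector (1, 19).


Translation: (x+dx, y+dy) = (-9+1, 7+19) = (-8, 26)

(-8, 26)


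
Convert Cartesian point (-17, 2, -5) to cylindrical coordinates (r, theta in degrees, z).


r = sqrt((-17)^2 + 2^2) = 17.1172
theta = atan2(2, -17) = 173.2902 deg
z = -5

r = 17.1172, theta = 173.2902 deg, z = -5


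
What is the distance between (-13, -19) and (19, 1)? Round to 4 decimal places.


d = sqrt((19--13)^2 + (1--19)^2) = 37.7359

37.7359


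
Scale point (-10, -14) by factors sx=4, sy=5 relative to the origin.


Scaling: (x*sx, y*sy) = (-10*4, -14*5) = (-40, -70)

(-40, -70)


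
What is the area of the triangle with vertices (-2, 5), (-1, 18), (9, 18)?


Area = |x1(y2-y3) + x2(y3-y1) + x3(y1-y2)| / 2
= |-2*(18-18) + -1*(18-5) + 9*(5-18)| / 2
= 65

65


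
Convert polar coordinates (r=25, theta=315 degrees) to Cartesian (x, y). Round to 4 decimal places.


x = 25 * cos(315) = 17.6777
y = 25 * sin(315) = -17.6777

(17.6777, -17.6777)


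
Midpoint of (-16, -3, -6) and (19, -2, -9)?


Midpoint = ((-16+19)/2, (-3+-2)/2, (-6+-9)/2) = (1.5, -2.5, -7.5)

(1.5, -2.5, -7.5)


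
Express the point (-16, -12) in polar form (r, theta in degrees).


r = sqrt((-16)^2 + (-12)^2) = 20
theta = atan2(-12, -16) = 216.8699 degrees

r = 20, theta = 216.8699 degrees


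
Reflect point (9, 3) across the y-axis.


Reflection across y-axis: (x, y) -> (-x, y)
(9, 3) -> (-9, 3)

(-9, 3)


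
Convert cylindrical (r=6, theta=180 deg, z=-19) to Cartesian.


x = 6 * cos(180) = -6
y = 6 * sin(180) = 0
z = -19

(-6, 0, -19)


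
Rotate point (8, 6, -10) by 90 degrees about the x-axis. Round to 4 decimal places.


x' = 8
y' = 6*cos(90) - -10*sin(90) = 10
z' = 6*sin(90) + -10*cos(90) = 6

(8, 10, 6)


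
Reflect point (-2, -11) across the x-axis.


Reflection across x-axis: (x, y) -> (x, -y)
(-2, -11) -> (-2, 11)

(-2, 11)


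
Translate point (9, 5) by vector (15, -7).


Translation: (x+dx, y+dy) = (9+15, 5+-7) = (24, -2)

(24, -2)


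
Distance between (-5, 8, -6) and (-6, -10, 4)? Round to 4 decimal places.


d = sqrt((-6--5)^2 + (-10-8)^2 + (4--6)^2) = 20.6155

20.6155


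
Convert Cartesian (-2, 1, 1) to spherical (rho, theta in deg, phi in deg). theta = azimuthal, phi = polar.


rho = sqrt((-2)^2 + 1^2 + 1^2) = 2.4495
theta = atan2(1, -2) = 153.4349 deg
phi = acos(1/2.4495) = 65.9052 deg

rho = 2.4495, theta = 153.4349 deg, phi = 65.9052 deg


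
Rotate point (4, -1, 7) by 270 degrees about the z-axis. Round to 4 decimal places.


x' = 4*cos(270) - -1*sin(270) = -1
y' = 4*sin(270) + -1*cos(270) = -4
z' = 7

(-1, -4, 7)


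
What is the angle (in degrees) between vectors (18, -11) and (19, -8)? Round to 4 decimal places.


dot = 18*19 + -11*-8 = 430
|u| = 21.095, |v| = 20.6155
cos(angle) = 0.9888
angle = 8.5959 degrees

8.5959 degrees


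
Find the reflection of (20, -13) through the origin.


Reflection through origin: (x, y) -> (-x, -y)
(20, -13) -> (-20, 13)

(-20, 13)


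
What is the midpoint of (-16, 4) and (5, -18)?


Midpoint = ((-16+5)/2, (4+-18)/2) = (-5.5, -7)

(-5.5, -7)


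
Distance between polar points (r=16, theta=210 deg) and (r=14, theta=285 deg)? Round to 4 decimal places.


d = sqrt(r1^2 + r2^2 - 2*r1*r2*cos(t2-t1))
d = sqrt(16^2 + 14^2 - 2*16*14*cos(285-210)) = 18.3316

18.3316


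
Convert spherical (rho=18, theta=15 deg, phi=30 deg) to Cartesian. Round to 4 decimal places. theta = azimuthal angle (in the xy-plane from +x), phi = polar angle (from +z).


x = 18 * sin(30) * cos(15) = 8.6933
y = 18 * sin(30) * sin(15) = 2.3294
z = 18 * cos(30) = 15.5885

(8.6933, 2.3294, 15.5885)


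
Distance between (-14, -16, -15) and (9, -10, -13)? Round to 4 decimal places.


d = sqrt((9--14)^2 + (-10--16)^2 + (-13--15)^2) = 23.8537

23.8537


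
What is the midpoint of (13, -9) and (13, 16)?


Midpoint = ((13+13)/2, (-9+16)/2) = (13, 3.5)

(13, 3.5)


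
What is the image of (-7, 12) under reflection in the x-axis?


Reflection across x-axis: (x, y) -> (x, -y)
(-7, 12) -> (-7, -12)

(-7, -12)


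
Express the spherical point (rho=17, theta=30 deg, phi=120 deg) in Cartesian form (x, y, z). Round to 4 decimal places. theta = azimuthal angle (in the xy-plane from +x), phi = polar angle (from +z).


x = 17 * sin(120) * cos(30) = 12.75
y = 17 * sin(120) * sin(30) = 7.3612
z = 17 * cos(120) = -8.5

(12.75, 7.3612, -8.5)


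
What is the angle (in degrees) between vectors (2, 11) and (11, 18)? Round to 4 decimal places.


dot = 2*11 + 11*18 = 220
|u| = 11.1803, |v| = 21.095
cos(angle) = 0.9328
angle = 21.1247 degrees

21.1247 degrees


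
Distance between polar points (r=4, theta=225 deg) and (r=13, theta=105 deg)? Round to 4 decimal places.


d = sqrt(r1^2 + r2^2 - 2*r1*r2*cos(t2-t1))
d = sqrt(4^2 + 13^2 - 2*4*13*cos(105-225)) = 15.3948

15.3948


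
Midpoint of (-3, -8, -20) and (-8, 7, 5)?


Midpoint = ((-3+-8)/2, (-8+7)/2, (-20+5)/2) = (-5.5, -0.5, -7.5)

(-5.5, -0.5, -7.5)


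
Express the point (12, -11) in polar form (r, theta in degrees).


r = sqrt(12^2 + (-11)^2) = 16.2788
theta = atan2(-11, 12) = 317.4896 degrees

r = 16.2788, theta = 317.4896 degrees


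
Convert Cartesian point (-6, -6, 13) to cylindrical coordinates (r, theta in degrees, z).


r = sqrt((-6)^2 + (-6)^2) = 8.4853
theta = atan2(-6, -6) = 225 deg
z = 13

r = 8.4853, theta = 225 deg, z = 13


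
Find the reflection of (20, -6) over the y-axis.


Reflection across y-axis: (x, y) -> (-x, y)
(20, -6) -> (-20, -6)

(-20, -6)


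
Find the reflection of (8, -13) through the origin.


Reflection through origin: (x, y) -> (-x, -y)
(8, -13) -> (-8, 13)

(-8, 13)


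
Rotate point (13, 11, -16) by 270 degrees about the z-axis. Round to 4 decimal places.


x' = 13*cos(270) - 11*sin(270) = 11
y' = 13*sin(270) + 11*cos(270) = -13
z' = -16

(11, -13, -16)


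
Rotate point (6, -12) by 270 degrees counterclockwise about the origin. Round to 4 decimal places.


x' = 6*cos(270) - -12*sin(270) = -12
y' = 6*sin(270) + -12*cos(270) = -6

(-12, -6)


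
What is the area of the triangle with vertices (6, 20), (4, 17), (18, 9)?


Area = |x1(y2-y3) + x2(y3-y1) + x3(y1-y2)| / 2
= |6*(17-9) + 4*(9-20) + 18*(20-17)| / 2
= 29

29


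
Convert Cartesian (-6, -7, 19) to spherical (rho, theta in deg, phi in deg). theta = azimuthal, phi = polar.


rho = sqrt((-6)^2 + (-7)^2 + 19^2) = 21.1187
theta = atan2(-7, -6) = 229.3987 deg
phi = acos(19/21.1187) = 25.8845 deg

rho = 21.1187, theta = 229.3987 deg, phi = 25.8845 deg


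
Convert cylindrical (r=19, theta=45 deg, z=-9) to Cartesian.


x = 19 * cos(45) = 13.435
y = 19 * sin(45) = 13.435
z = -9

(13.435, 13.435, -9)


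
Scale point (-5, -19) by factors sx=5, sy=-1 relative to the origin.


Scaling: (x*sx, y*sy) = (-5*5, -19*-1) = (-25, 19)

(-25, 19)


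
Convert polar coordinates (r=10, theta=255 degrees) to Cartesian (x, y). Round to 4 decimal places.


x = 10 * cos(255) = -2.5882
y = 10 * sin(255) = -9.6593

(-2.5882, -9.6593)


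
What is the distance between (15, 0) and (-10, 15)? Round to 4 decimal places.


d = sqrt((-10-15)^2 + (15-0)^2) = 29.1548

29.1548


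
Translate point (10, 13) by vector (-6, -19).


Translation: (x+dx, y+dy) = (10+-6, 13+-19) = (4, -6)

(4, -6)


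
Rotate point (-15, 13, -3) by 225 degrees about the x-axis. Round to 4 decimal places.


x' = -15
y' = 13*cos(225) - -3*sin(225) = -11.3137
z' = 13*sin(225) + -3*cos(225) = -7.0711

(-15, -11.3137, -7.0711)


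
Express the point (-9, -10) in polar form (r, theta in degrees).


r = sqrt((-9)^2 + (-10)^2) = 13.4536
theta = atan2(-10, -9) = 228.0128 degrees

r = 13.4536, theta = 228.0128 degrees


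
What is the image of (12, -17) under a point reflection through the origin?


Reflection through origin: (x, y) -> (-x, -y)
(12, -17) -> (-12, 17)

(-12, 17)


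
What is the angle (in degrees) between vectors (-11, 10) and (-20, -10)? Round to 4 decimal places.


dot = -11*-20 + 10*-10 = 120
|u| = 14.8661, |v| = 22.3607
cos(angle) = 0.361
angle = 68.8387 degrees

68.8387 degrees


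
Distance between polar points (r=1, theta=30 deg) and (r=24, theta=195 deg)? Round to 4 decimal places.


d = sqrt(r1^2 + r2^2 - 2*r1*r2*cos(t2-t1))
d = sqrt(1^2 + 24^2 - 2*1*24*cos(195-30)) = 24.9673

24.9673


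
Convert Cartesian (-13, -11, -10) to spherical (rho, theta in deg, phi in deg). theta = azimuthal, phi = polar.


rho = sqrt((-13)^2 + (-11)^2 + (-10)^2) = 19.7484
theta = atan2(-11, -13) = 220.2364 deg
phi = acos(-10/19.7484) = 120.4223 deg

rho = 19.7484, theta = 220.2364 deg, phi = 120.4223 deg


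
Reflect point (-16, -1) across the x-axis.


Reflection across x-axis: (x, y) -> (x, -y)
(-16, -1) -> (-16, 1)

(-16, 1)


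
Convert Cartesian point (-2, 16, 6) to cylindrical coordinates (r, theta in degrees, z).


r = sqrt((-2)^2 + 16^2) = 16.1245
theta = atan2(16, -2) = 97.125 deg
z = 6

r = 16.1245, theta = 97.125 deg, z = 6


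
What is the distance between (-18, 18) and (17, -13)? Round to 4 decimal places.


d = sqrt((17--18)^2 + (-13-18)^2) = 46.7547

46.7547


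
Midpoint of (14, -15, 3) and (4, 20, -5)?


Midpoint = ((14+4)/2, (-15+20)/2, (3+-5)/2) = (9, 2.5, -1)

(9, 2.5, -1)


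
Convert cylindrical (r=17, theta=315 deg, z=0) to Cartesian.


x = 17 * cos(315) = 12.0208
y = 17 * sin(315) = -12.0208
z = 0

(12.0208, -12.0208, 0)


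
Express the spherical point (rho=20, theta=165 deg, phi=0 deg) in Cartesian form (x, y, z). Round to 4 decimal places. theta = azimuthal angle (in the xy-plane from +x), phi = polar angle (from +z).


x = 20 * sin(0) * cos(165) = 0
y = 20 * sin(0) * sin(165) = 0
z = 20 * cos(0) = 20

(0, 0, 20)


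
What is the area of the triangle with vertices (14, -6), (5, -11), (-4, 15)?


Area = |x1(y2-y3) + x2(y3-y1) + x3(y1-y2)| / 2
= |14*(-11-15) + 5*(15--6) + -4*(-6--11)| / 2
= 139.5

139.5


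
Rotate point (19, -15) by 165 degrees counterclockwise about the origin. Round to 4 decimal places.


x' = 19*cos(165) - -15*sin(165) = -14.4703
y' = 19*sin(165) + -15*cos(165) = 19.4064

(-14.4703, 19.4064)


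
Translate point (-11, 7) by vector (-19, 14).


Translation: (x+dx, y+dy) = (-11+-19, 7+14) = (-30, 21)

(-30, 21)


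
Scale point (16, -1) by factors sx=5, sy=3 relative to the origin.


Scaling: (x*sx, y*sy) = (16*5, -1*3) = (80, -3)

(80, -3)


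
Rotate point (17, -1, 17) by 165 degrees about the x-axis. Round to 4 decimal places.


x' = 17
y' = -1*cos(165) - 17*sin(165) = -3.434
z' = -1*sin(165) + 17*cos(165) = -16.6796

(17, -3.434, -16.6796)


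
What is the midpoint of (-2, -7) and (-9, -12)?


Midpoint = ((-2+-9)/2, (-7+-12)/2) = (-5.5, -9.5)

(-5.5, -9.5)


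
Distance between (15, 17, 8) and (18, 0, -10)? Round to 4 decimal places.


d = sqrt((18-15)^2 + (0-17)^2 + (-10-8)^2) = 24.9399

24.9399


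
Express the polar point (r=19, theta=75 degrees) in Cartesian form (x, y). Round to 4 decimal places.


x = 19 * cos(75) = 4.9176
y = 19 * sin(75) = 18.3526

(4.9176, 18.3526)


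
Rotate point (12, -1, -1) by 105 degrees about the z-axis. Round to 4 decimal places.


x' = 12*cos(105) - -1*sin(105) = -2.1399
y' = 12*sin(105) + -1*cos(105) = 11.8499
z' = -1

(-2.1399, 11.8499, -1)


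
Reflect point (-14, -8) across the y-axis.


Reflection across y-axis: (x, y) -> (-x, y)
(-14, -8) -> (14, -8)

(14, -8)


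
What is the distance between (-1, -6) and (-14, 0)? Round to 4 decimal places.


d = sqrt((-14--1)^2 + (0--6)^2) = 14.3178

14.3178


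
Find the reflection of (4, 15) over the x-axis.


Reflection across x-axis: (x, y) -> (x, -y)
(4, 15) -> (4, -15)

(4, -15)


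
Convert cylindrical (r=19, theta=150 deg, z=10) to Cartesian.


x = 19 * cos(150) = -16.4545
y = 19 * sin(150) = 9.5
z = 10

(-16.4545, 9.5, 10)


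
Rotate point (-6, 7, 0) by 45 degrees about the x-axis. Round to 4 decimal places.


x' = -6
y' = 7*cos(45) - 0*sin(45) = 4.9497
z' = 7*sin(45) + 0*cos(45) = 4.9497

(-6, 4.9497, 4.9497)


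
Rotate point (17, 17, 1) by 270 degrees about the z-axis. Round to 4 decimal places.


x' = 17*cos(270) - 17*sin(270) = 17
y' = 17*sin(270) + 17*cos(270) = -17
z' = 1

(17, -17, 1)


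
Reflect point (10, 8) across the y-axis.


Reflection across y-axis: (x, y) -> (-x, y)
(10, 8) -> (-10, 8)

(-10, 8)


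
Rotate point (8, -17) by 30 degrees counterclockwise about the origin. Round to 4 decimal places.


x' = 8*cos(30) - -17*sin(30) = 15.4282
y' = 8*sin(30) + -17*cos(30) = -10.7224

(15.4282, -10.7224)


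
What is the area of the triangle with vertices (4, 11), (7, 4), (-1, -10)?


Area = |x1(y2-y3) + x2(y3-y1) + x3(y1-y2)| / 2
= |4*(4--10) + 7*(-10-11) + -1*(11-4)| / 2
= 49

49


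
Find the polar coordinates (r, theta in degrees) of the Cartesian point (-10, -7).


r = sqrt((-10)^2 + (-7)^2) = 12.2066
theta = atan2(-7, -10) = 214.992 degrees

r = 12.2066, theta = 214.992 degrees


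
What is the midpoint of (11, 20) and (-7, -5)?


Midpoint = ((11+-7)/2, (20+-5)/2) = (2, 7.5)

(2, 7.5)


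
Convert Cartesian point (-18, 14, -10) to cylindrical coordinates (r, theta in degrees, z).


r = sqrt((-18)^2 + 14^2) = 22.8035
theta = atan2(14, -18) = 142.125 deg
z = -10

r = 22.8035, theta = 142.125 deg, z = -10


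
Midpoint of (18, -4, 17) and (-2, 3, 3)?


Midpoint = ((18+-2)/2, (-4+3)/2, (17+3)/2) = (8, -0.5, 10)

(8, -0.5, 10)


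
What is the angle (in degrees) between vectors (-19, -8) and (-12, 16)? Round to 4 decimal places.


dot = -19*-12 + -8*16 = 100
|u| = 20.6155, |v| = 20
cos(angle) = 0.2425
angle = 75.9638 degrees

75.9638 degrees


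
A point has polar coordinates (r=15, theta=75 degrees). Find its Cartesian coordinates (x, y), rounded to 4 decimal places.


x = 15 * cos(75) = 3.8823
y = 15 * sin(75) = 14.4889

(3.8823, 14.4889)


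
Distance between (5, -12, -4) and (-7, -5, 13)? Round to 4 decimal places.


d = sqrt((-7-5)^2 + (-5--12)^2 + (13--4)^2) = 21.9545

21.9545


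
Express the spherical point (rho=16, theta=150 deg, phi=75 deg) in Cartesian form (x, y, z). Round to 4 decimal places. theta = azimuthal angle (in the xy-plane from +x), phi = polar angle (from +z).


x = 16 * sin(75) * cos(150) = -13.3843
y = 16 * sin(75) * sin(150) = 7.7274
z = 16 * cos(75) = 4.1411

(-13.3843, 7.7274, 4.1411)
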